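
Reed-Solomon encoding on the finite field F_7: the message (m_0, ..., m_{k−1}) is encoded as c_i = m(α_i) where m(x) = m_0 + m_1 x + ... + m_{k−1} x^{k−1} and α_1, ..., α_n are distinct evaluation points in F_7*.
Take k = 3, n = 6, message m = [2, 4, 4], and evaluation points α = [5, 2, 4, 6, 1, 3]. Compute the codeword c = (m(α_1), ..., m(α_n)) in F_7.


c = [3, 5, 5, 2, 3, 1]

Message polynomial: m(x) = 2 + 4·x + 4·x^2 (mod 7).
For each evaluation point α_i, compute m(α_i) mod 7:
  α_1 = 5: Horner steps 4 → 3 → 3, so m(5) = 3.
  α_2 = 2: Horner steps 4 → 5 → 5, so m(2) = 5.
  α_3 = 4: Horner steps 4 → 6 → 5, so m(4) = 5.
  α_4 = 6: Horner steps 4 → 0 → 2, so m(6) = 2.
  α_5 = 1: Horner steps 4 → 1 → 3, so m(1) = 3.
  α_6 = 3: Horner steps 4 → 2 → 1, so m(3) = 1.
Codeword c = [3, 5, 5, 2, 3, 1] ∈ F_7^6.


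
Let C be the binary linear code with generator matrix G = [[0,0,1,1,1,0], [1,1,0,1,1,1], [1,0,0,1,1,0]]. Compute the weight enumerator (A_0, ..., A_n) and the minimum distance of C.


Weight distribution: A_0 = 1, A_2 = 2, A_3 = 2, A_4 = 1, A_5 = 2. Minimum distance d = 2.

Enumerate all 2^3 = 8 messages m ∈ F_2^3.
For each, compute codeword c = mG in F_2^6, then tally its weight.
  m = 000 → c = 000000, weight = 0.
  m = 100 → c = 001110, weight = 3.
  m = 010 → c = 110111, weight = 5.
  m = 110 → c = 111001, weight = 4.
  m = 001 → c = 100110, weight = 3.
  m = 101 → c = 101000, weight = 2.
  m = 011 → c = 010001, weight = 2.
  m = 111 → c = 011111, weight = 5.
Tally weights:
  weight 0: 1 codewords.
  weight 2: 2 codewords.
  weight 3: 2 codewords.
  weight 4: 1 codewords.
  weight 5: 2 codewords.
Minimum distance d = smallest w > 0 with A_w > 0 = 2.
Sanity: Σ A_w = 8 = 2^3 = 8 ✓.


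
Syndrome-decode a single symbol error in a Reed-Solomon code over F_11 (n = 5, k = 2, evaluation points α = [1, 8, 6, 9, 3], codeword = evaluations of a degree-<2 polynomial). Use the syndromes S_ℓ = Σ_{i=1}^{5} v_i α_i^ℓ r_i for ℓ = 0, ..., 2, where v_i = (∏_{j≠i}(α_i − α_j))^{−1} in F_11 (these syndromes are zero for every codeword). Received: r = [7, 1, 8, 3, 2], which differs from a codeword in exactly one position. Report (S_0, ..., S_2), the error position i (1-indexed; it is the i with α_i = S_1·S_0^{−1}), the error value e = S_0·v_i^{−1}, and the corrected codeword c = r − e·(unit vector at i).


S = (2, 2, 2), error at position 1, error magnitude e = 9, c = [9, 1, 8, 3, 2].

Step 1: column multipliers v_i = (∏_{j≠i}(α_i − α_j))^{−1} mod 11.
  i = 1 (α = 1): (1−8)(1−6)(1−9)(1−3) = (−7)·(−5)·(−8)·(−2) = 560 ≡ 10, so v_1 = 10^{−1} = 10 (mod 11).
  i = 2 (α = 8): (8−1)(8−6)(8−9)(8−3) = 7·2·(−1)·5 = −70 ≡ 7, so v_2 = 7^{−1} = 8 (mod 11).
  i = 3 (α = 6): (6−1)(6−8)(6−9)(6−3) = 5·(−2)·(−3)·3 = 90 ≡ 2, so v_3 = 2^{−1} = 6 (mod 11).
  i = 4 (α = 9): (9−1)(9−8)(9−6)(9−3) = 8·1·3·6 = 144 ≡ 1, so v_4 = 1^{−1} = 1 (mod 11).
  i = 5 (α = 3): (3−1)(3−8)(3−6)(3−9) = 2·(−5)·(−3)·(−6) = −180 ≡ 7, so v_5 = 7^{−1} = 8 (mod 11).
  v = [10, 8, 6, 1, 8].
Step 2: syndromes of r = [7, 1, 8, 3, 2] (all sums mod 11).
  S_0 = Σ v_i r_i = 10·7 + 8·1 + 6·8 + 1·3 + 8·2 = 145 ≡ 2.
  S_1 = Σ v_i α_i r_i = 10·1·7 + 8·8·1 + 6·6·8 + 1·9·3 + 8·3·2 = 497 ≡ 2.
  α_i^2 mod 11 = [1, 9, 3, 4, 9].
  S_2 = Σ v_i α_i^2 r_i = 10·1·7 + 8·9·1 + 6·3·8 + 1·4·3 + 8·9·2 = 442 ≡ 2.
  S = (2, 2, 2) ≠ 0, so r is not a codeword (an error is present).
Step 3: locate the error. For a single error e at position i, S_ℓ = v_i·e·α_i^ℓ, so α_err = S_1/S_0.
  S_0^{−1} = 2^{−1} = 6 (mod 11), so α_err = 2·6 = 12 ≡ 1 = α_1. Error position i = 1.
  Consistency check: S_2/S_1 = 2·6 = 12 ≡ 1 = α_err ✓ (single-error assumption holds).
Step 4: error magnitude e = S_0/v_1 = S_0·∏_{j≠1}(α_1 − α_j) = 2·10 = 20 ≡ 9 (mod 11).
Step 5: correct position 1: c_1 = r_1 − e = 7 − 9 ≡ 9 (mod 11). Hence c = [9, 1, 8, 3, 2].
  Check: interpolating c through the α_i gives m(x) = 7 + 2·x (degree < 2) with m(α_i) = c_i for every i, so c is indeed a codeword.


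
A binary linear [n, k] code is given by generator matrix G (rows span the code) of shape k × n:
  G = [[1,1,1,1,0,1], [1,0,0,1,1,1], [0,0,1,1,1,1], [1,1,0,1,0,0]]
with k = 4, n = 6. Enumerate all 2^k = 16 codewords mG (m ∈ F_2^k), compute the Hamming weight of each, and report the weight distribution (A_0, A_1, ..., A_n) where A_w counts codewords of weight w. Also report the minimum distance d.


Weight distribution: A_0 = 1, A_2 = 4, A_3 = 6, A_4 = 3, A_5 = 2. Minimum distance d = 2.

Enumerate all 2^4 = 16 messages m ∈ F_2^4.
For each, compute codeword c = mG in F_2^6, then tally its weight.
  m = 0000 → c = 000000, weight = 0.
  m = 1000 → c = 111101, weight = 5.
  m = 0100 → c = 100111, weight = 4.
  m = 1100 → c = 011010, weight = 3.
  m = 0010 → c = 001111, weight = 4.
  m = 1010 → c = 110010, weight = 3.
  m = 0110 → c = 101000, weight = 2.
  m = 1110 → c = 010101, weight = 3.
  m = 0001 → c = 110100, weight = 3.
  m = 1001 → c = 001001, weight = 2.
  m = 0101 → c = 010011, weight = 3.
  m = 1101 → c = 101110, weight = 4.
  m = 0011 → c = 111011, weight = 5.
  m = 1011 → c = 000110, weight = 2.
  m = 0111 → c = 011100, weight = 3.
  m = 1111 → c = 100001, weight = 2.
Tally weights:
  weight 0: 1 codewords.
  weight 2: 4 codewords.
  weight 3: 6 codewords.
  weight 4: 3 codewords.
  weight 5: 2 codewords.
Minimum distance d = smallest w > 0 with A_w > 0 = 2.
Sanity: Σ A_w = 16 = 2^4 = 16 ✓.


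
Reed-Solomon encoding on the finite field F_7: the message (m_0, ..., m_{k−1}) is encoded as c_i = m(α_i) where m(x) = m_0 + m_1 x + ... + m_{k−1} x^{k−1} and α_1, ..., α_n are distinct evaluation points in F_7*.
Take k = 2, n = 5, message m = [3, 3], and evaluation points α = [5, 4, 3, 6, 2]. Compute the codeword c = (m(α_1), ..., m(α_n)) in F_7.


c = [4, 1, 5, 0, 2]

Message polynomial: m(x) = 3 + 3·x (mod 7).
For each evaluation point α_i, compute m(α_i) mod 7:
  α_1 = 5: Horner steps 3 → 4, so m(5) = 4.
  α_2 = 4: Horner steps 3 → 1, so m(4) = 1.
  α_3 = 3: Horner steps 3 → 5, so m(3) = 5.
  α_4 = 6: Horner steps 3 → 0, so m(6) = 0.
  α_5 = 2: Horner steps 3 → 2, so m(2) = 2.
Codeword c = [4, 1, 5, 0, 2] ∈ F_7^5.


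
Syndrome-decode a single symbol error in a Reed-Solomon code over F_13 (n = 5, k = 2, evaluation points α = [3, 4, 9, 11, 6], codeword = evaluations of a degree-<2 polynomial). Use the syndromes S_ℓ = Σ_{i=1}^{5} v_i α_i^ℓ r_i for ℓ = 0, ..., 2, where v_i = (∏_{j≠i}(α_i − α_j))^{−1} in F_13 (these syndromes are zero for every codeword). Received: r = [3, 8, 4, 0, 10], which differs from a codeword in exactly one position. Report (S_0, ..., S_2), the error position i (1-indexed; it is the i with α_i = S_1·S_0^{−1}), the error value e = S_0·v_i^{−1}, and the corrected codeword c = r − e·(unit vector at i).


S = (9, 10, 1), error at position 2, error magnitude e = 7, c = [3, 1, 4, 0, 10].

Step 1: column multipliers v_i = (∏_{j≠i}(α_i − α_j))^{−1} mod 13.
  i = 1 (α = 3): (3−4)(3−9)(3−11)(3−6) = (−1)·(−6)·(−8)·(−3) = 144 ≡ 1, so v_1 = 1^{−1} = 1 (mod 13).
  i = 2 (α = 4): (4−3)(4−9)(4−11)(4−6) = 1·(−5)·(−7)·(−2) = −70 ≡ 8, so v_2 = 8^{−1} = 5 (mod 13).
  i = 3 (α = 9): (9−3)(9−4)(9−11)(9−6) = 6·5·(−2)·3 = −180 ≡ 2, so v_3 = 2^{−1} = 7 (mod 13).
  i = 4 (α = 11): (11−3)(11−4)(11−9)(11−6) = 8·7·2·5 = 560 ≡ 1, so v_4 = 1^{−1} = 1 (mod 13).
  i = 5 (α = 6): (6−3)(6−4)(6−9)(6−11) = 3·2·(−3)·(−5) = 90 ≡ 12, so v_5 = 12^{−1} = 12 (mod 13).
  v = [1, 5, 7, 1, 12].
Step 2: syndromes of r = [3, 8, 4, 0, 10] (all sums mod 13).
  S_0 = Σ v_i r_i = 1·3 + 5·8 + 7·4 + 1·0 + 12·10 = 191 ≡ 9.
  S_1 = Σ v_i α_i r_i = 1·3·3 + 5·4·8 + 7·9·4 + 1·11·0 + 12·6·10 = 1141 ≡ 10.
  α_i^2 mod 13 = [9, 3, 3, 4, 10].
  S_2 = Σ v_i α_i^2 r_i = 1·9·3 + 5·3·8 + 7·3·4 + 1·4·0 + 12·10·10 = 1431 ≡ 1.
  S = (9, 10, 1) ≠ 0, so r is not a codeword (an error is present).
Step 3: locate the error. For a single error e at position i, S_ℓ = v_i·e·α_i^ℓ, so α_err = S_1/S_0.
  S_0^{−1} = 9^{−1} = 3 (mod 13), so α_err = 10·3 = 30 ≡ 4 = α_2. Error position i = 2.
  Consistency check: S_2/S_1 = 1·4 = 4 ≡ 4 = α_err ✓ (single-error assumption holds).
Step 4: error magnitude e = S_0/v_2 = S_0·∏_{j≠2}(α_2 − α_j) = 9·8 = 72 ≡ 7 (mod 13).
Step 5: correct position 2: c_2 = r_2 − e = 8 − 7 ≡ 1 (mod 13). Hence c = [3, 1, 4, 0, 10].
  Check: interpolating c through the α_i gives m(x) = 9 + 11·x (degree < 2) with m(α_i) = c_i for every i, so c is indeed a codeword.


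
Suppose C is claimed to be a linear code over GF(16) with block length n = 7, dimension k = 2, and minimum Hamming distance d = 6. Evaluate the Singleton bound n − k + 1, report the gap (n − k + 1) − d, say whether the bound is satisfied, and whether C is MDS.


Singleton RHS = n − k + 1 = 6, slack = 0, bound satisfied, MDS.

Singleton bound: d ≤ n − k + 1.
Here n = 7, k = 2, so n − k + 1 = 6.
Given d = 6, check d ≤ 6: YES.
Slack = (n − k + 1) − d = 0.
The code is MDS (slack = 0).
Description: the claimed parameters are [7, 2, 6]_16; such a code would be MDS (meets Singleton bound).


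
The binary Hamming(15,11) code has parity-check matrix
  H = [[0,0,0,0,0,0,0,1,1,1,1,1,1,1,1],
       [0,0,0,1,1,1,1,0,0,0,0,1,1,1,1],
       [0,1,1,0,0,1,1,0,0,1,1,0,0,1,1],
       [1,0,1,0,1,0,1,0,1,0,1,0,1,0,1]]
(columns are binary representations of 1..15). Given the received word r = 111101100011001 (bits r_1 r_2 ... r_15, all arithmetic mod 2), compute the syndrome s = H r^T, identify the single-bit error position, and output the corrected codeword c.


s = (1, 1, 0, 1)^T, error position = 13, corrected codeword c = 111101100011101

Compute s = H r^T mod 2 one row at a time:
  s_1 = 0 + 0 + 0 + 1 + 1 + 0 + 0 + 1 = 3 ≡ 1 (mod 2).
  s_2 = 1 + 0 + 1 + 1 + 1 + 0 + 0 + 1 = 5 ≡ 1 (mod 2).
  s_3 = 1 + 1 + 1 + 1 + 0 + 1 + 0 + 1 = 6 ≡ 0 (mod 2).
  s_4 = 1 + 1 + 0 + 1 + 0 + 1 + 0 + 1 = 5 ≡ 1 (mod 2).
s = (1, 1, 0, 1)^T — this equals column 13 of H (binary 1101), so error is at position 13.
Correct: flip bit 13 of r = 111101100011001 to get c = 111101100011101.


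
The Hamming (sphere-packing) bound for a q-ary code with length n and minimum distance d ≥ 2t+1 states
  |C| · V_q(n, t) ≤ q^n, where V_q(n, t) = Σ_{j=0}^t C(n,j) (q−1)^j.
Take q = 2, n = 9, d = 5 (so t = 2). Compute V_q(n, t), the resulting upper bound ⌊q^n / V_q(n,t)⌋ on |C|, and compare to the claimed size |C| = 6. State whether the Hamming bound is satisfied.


V_q(n, t) = 46, q^n = 512, Hamming bound = 11, |C| = 6 ≤ bound (satisfied).

Step 1: Compute V_q(n, t) = Σ_{j=0}^2 C(n, j) (q−1)^j.
  j = 0: C(9,0)·(1)^0 = 1·1 = 1.
  j = 1: C(9,1)·(1)^1 = 9·1 = 9.
  j = 2: C(9,2)·(1)^2 = 36·1 = 36.
  V_q(n, t) = 1 + 9 + 36 = 46.
Step 2: q^n = 2^9 = 512.
Step 3: Hamming bound ⌊q^n / V_q(n,t)⌋ = ⌊512/46⌋ = 11.
Step 4: Compare |C| = 6 to 11: satisfied.
The claimed |C| lies below the Hamming bound.


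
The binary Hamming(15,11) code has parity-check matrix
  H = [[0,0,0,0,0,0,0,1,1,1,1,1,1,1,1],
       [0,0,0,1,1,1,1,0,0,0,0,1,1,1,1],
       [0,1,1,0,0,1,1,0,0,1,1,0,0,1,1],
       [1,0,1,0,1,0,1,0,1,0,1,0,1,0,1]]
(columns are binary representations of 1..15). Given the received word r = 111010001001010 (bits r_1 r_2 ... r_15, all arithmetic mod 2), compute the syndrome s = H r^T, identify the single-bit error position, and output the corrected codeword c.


s = (1, 1, 1, 0)^T, error position = 14, corrected codeword c = 111010001001000

Compute s = H r^T mod 2 one row at a time:
  s_1 = 0 + 1 + 0 + 0 + 1 + 0 + 1 + 0 = 3 ≡ 1 (mod 2).
  s_2 = 0 + 1 + 0 + 0 + 1 + 0 + 1 + 0 = 3 ≡ 1 (mod 2).
  s_3 = 1 + 1 + 0 + 0 + 0 + 0 + 1 + 0 = 3 ≡ 1 (mod 2).
  s_4 = 1 + 1 + 1 + 0 + 1 + 0 + 0 + 0 = 4 ≡ 0 (mod 2).
s = (1, 1, 1, 0)^T — this equals column 14 of H (binary 1110), so error is at position 14.
Correct: flip bit 14 of r = 111010001001010 to get c = 111010001001000.


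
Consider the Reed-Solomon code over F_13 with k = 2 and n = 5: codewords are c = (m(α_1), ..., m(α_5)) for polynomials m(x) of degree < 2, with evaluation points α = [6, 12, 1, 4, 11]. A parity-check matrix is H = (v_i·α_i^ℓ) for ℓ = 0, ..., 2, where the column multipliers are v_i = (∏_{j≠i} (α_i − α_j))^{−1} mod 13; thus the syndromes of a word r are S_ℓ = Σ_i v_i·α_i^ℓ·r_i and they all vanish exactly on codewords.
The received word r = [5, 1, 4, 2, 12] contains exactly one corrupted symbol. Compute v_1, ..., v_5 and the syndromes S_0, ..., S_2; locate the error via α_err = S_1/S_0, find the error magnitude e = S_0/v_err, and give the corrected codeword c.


S = (6, 1, 11), error at position 5, error magnitude e = 6, c = [5, 1, 4, 2, 6].

Step 1: column multipliers v_i = (∏_{j≠i}(α_i − α_j))^{−1} mod 13.
  i = 1 (α = 6): (6−12)(6−1)(6−4)(6−11) = (−6)·5·2·(−5) = 300 ≡ 1, so v_1 = 1^{−1} = 1 (mod 13).
  i = 2 (α = 12): (12−6)(12−1)(12−4)(12−11) = 6·11·8·1 = 528 ≡ 8, so v_2 = 8^{−1} = 5 (mod 13).
  i = 3 (α = 1): (1−6)(1−12)(1−4)(1−11) = (−5)·(−11)·(−3)·(−10) = 1650 ≡ 12, so v_3 = 12^{−1} = 12 (mod 13).
  i = 4 (α = 4): (4−6)(4−12)(4−1)(4−11) = (−2)·(−8)·3·(−7) = −336 ≡ 2, so v_4 = 2^{−1} = 7 (mod 13).
  i = 5 (α = 11): (11−6)(11−12)(11−1)(11−4) = 5·(−1)·10·7 = −350 ≡ 1, so v_5 = 1^{−1} = 1 (mod 13).
  v = [1, 5, 12, 7, 1].
Step 2: syndromes of r = [5, 1, 4, 2, 12] (all sums mod 13).
  S_0 = Σ v_i r_i = 1·5 + 5·1 + 12·4 + 7·2 + 1·12 = 84 ≡ 6.
  S_1 = Σ v_i α_i r_i = 1·6·5 + 5·12·1 + 12·1·4 + 7·4·2 + 1·11·12 = 326 ≡ 1.
  α_i^2 mod 13 = [10, 1, 1, 3, 4].
  S_2 = Σ v_i α_i^2 r_i = 1·10·5 + 5·1·1 + 12·1·4 + 7·3·2 + 1·4·12 = 193 ≡ 11.
  S = (6, 1, 11) ≠ 0, so r is not a codeword (an error is present).
Step 3: locate the error. For a single error e at position i, S_ℓ = v_i·e·α_i^ℓ, so α_err = S_1/S_0.
  S_0^{−1} = 6^{−1} = 11 (mod 13), so α_err = 1·11 = 11 ≡ 11 = α_5. Error position i = 5.
  Consistency check: S_2/S_1 = 11·1 = 11 ≡ 11 = α_err ✓ (single-error assumption holds).
Step 4: error magnitude e = S_0/v_5 = S_0·∏_{j≠5}(α_5 − α_j) = 6·1 = 6 ≡ 6 (mod 13).
Step 5: correct position 5: c_5 = r_5 − e = 12 − 6 ≡ 6 (mod 13). Hence c = [5, 1, 4, 2, 6].
  Check: interpolating c through the α_i gives m(x) = 9 + 8·x (degree < 2) with m(α_i) = c_i for every i, so c is indeed a codeword.


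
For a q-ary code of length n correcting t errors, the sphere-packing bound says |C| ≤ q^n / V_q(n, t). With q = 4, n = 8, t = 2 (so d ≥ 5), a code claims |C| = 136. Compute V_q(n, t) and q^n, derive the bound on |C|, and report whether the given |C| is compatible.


V_q(n, t) = 277, q^n = 65536, Hamming bound = 236, |C| = 136 ≤ bound (satisfied).

Step 1: Compute V_q(n, t) = Σ_{j=0}^2 C(n, j) (q−1)^j.
  j = 0: C(8,0)·(3)^0 = 1·1 = 1.
  j = 1: C(8,1)·(3)^1 = 8·3 = 24.
  j = 2: C(8,2)·(3)^2 = 28·9 = 252.
  V_q(n, t) = 1 + 24 + 252 = 277.
Step 2: q^n = 4^8 = 65536.
Step 3: Hamming bound ⌊q^n / V_q(n,t)⌋ = ⌊65536/277⌋ = 236.
Step 4: Compare |C| = 136 to 236: satisfied.
The claimed |C| lies below the Hamming bound.


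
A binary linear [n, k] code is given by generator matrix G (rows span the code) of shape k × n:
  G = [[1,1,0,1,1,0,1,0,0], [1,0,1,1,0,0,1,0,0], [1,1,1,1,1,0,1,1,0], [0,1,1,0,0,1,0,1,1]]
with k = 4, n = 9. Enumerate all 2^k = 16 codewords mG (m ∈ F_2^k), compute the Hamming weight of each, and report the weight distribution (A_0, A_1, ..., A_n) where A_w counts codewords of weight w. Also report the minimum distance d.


Weight distribution: A_0 = 1, A_2 = 1, A_3 = 3, A_4 = 4, A_5 = 2, A_6 = 1, A_7 = 3, A_8 = 1. Minimum distance d = 2.

Enumerate all 2^4 = 16 messages m ∈ F_2^4.
For each, compute codeword c = mG in F_2^9, then tally its weight.
  m = 0000 → c = 000000000, weight = 0.
  m = 1000 → c = 110110100, weight = 5.
  m = 0100 → c = 101100100, weight = 4.
  m = 1100 → c = 011010000, weight = 3.
  m = 0010 → c = 111110110, weight = 7.
  m = 1010 → c = 001000010, weight = 2.
  m = 0110 → c = 010010010, weight = 3.
  m = 1110 → c = 100100110, weight = 4.
  m = 0001 → c = 011001011, weight = 5.
  m = 1001 → c = 101111111, weight = 8.
  m = 0101 → c = 110101111, weight = 7.
  m = 1101 → c = 000011011, weight = 4.
  m = 0011 → c = 100111101, weight = 6.
  m = 1011 → c = 010001001, weight = 3.
  m = 0111 → c = 001011001, weight = 4.
  m = 1111 → c = 111101101, weight = 7.
Tally weights:
  weight 0: 1 codewords.
  weight 2: 1 codewords.
  weight 3: 3 codewords.
  weight 4: 4 codewords.
  weight 5: 2 codewords.
  weight 6: 1 codewords.
  weight 7: 3 codewords.
  weight 8: 1 codewords.
Minimum distance d = smallest w > 0 with A_w > 0 = 2.
Sanity: Σ A_w = 16 = 2^4 = 16 ✓.


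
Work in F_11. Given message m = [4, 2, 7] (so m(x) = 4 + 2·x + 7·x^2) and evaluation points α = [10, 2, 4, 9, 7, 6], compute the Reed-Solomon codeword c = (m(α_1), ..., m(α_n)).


c = [9, 3, 3, 6, 9, 4]

Message polynomial: m(x) = 4 + 2·x + 7·x^2 (mod 11).
For each evaluation point α_i, compute m(α_i) mod 11:
  α_1 = 10: Horner steps 7 → 6 → 9, so m(10) = 9.
  α_2 = 2: Horner steps 7 → 5 → 3, so m(2) = 3.
  α_3 = 4: Horner steps 7 → 8 → 3, so m(4) = 3.
  α_4 = 9: Horner steps 7 → 10 → 6, so m(9) = 6.
  α_5 = 7: Horner steps 7 → 7 → 9, so m(7) = 9.
  α_6 = 6: Horner steps 7 → 0 → 4, so m(6) = 4.
Codeword c = [9, 3, 3, 6, 9, 4] ∈ F_11^6.


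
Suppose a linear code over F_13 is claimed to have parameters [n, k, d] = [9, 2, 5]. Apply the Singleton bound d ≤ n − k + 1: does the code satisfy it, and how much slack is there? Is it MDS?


Singleton RHS = n − k + 1 = 8, slack = 3, bound satisfied, not MDS.

Singleton bound: d ≤ n − k + 1.
Here n = 9, k = 2, so n − k + 1 = 8.
Given d = 5, check d ≤ 8: YES.
Slack = (n − k + 1) − d = 3.
The code is NOT MDS (slack = 3 > 0).
Description: the claimed parameters are [9, 2, 5]_13; such a code would be non-MDS.


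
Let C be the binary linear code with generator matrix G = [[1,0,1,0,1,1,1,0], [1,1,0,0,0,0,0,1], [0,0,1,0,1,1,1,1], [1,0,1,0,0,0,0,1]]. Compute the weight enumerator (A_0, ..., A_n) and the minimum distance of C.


Weight distribution: A_0 = 1, A_1 = 2, A_2 = 2, A_3 = 2, A_4 = 3, A_5 = 4, A_6 = 2. Minimum distance d = 1.

Enumerate all 2^4 = 16 messages m ∈ F_2^4.
For each, compute codeword c = mG in F_2^8, then tally its weight.
  m = 0000 → c = 00000000, weight = 0.
  m = 1000 → c = 10101110, weight = 5.
  m = 0100 → c = 11000001, weight = 3.
  m = 1100 → c = 01101111, weight = 6.
  m = 0010 → c = 00101111, weight = 5.
  m = 1010 → c = 10000001, weight = 2.
  m = 0110 → c = 11101110, weight = 6.
  m = 1110 → c = 01000000, weight = 1.
  m = 0001 → c = 10100001, weight = 3.
  m = 1001 → c = 00001111, weight = 4.
  m = 0101 → c = 01100000, weight = 2.
  m = 1101 → c = 11001110, weight = 5.
  m = 0011 → c = 10001110, weight = 4.
  m = 1011 → c = 00100000, weight = 1.
  m = 0111 → c = 01001111, weight = 5.
  m = 1111 → c = 11100001, weight = 4.
Tally weights:
  weight 0: 1 codewords.
  weight 1: 2 codewords.
  weight 2: 2 codewords.
  weight 3: 2 codewords.
  weight 4: 3 codewords.
  weight 5: 4 codewords.
  weight 6: 2 codewords.
Minimum distance d = smallest w > 0 with A_w > 0 = 1.
Sanity: Σ A_w = 16 = 2^4 = 16 ✓.


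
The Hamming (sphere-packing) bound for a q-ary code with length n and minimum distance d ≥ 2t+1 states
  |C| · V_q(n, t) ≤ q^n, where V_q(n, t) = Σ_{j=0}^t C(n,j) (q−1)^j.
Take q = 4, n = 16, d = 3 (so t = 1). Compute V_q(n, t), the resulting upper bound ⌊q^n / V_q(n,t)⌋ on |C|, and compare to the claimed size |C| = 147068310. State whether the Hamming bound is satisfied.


V_q(n, t) = 49, q^n = 4294967296, Hamming bound = 87652393, |C| = 147068310 > bound (violated).

Step 1: Compute V_q(n, t) = Σ_{j=0}^1 C(n, j) (q−1)^j.
  j = 0: C(16,0)·(3)^0 = 1·1 = 1.
  j = 1: C(16,1)·(3)^1 = 16·3 = 48.
  V_q(n, t) = 1 + 48 = 49.
Step 2: q^n = 4^16 = 4294967296.
Step 3: Hamming bound ⌊q^n / V_q(n,t)⌋ = ⌊4294967296/49⌋ = 87652393.
Step 4: Compare |C| = 147068310 to 87652393: violated.
The claimed |C| lies above the Hamming bound, so no 4-ary code of length 16 with d ≥ 3 can have 147068310 codewords.


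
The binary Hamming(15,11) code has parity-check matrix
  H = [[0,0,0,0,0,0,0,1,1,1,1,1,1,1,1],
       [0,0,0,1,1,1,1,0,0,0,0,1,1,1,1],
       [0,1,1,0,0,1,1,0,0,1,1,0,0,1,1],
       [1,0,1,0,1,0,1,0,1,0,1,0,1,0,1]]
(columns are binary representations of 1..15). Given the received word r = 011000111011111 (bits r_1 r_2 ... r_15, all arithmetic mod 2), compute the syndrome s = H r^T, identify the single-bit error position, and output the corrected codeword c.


s = (1, 1, 0, 0)^T, error position = 12, corrected codeword c = 011000111010111

Compute s = H r^T mod 2 one row at a time:
  s_1 = 1 + 1 + 0 + 1 + 1 + 1 + 1 + 1 = 7 ≡ 1 (mod 2).
  s_2 = 0 + 0 + 0 + 1 + 1 + 1 + 1 + 1 = 5 ≡ 1 (mod 2).
  s_3 = 1 + 1 + 0 + 1 + 0 + 1 + 1 + 1 = 6 ≡ 0 (mod 2).
  s_4 = 0 + 1 + 0 + 1 + 1 + 1 + 1 + 1 = 6 ≡ 0 (mod 2).
s = (1, 1, 0, 0)^T — this equals column 12 of H (binary 1100), so error is at position 12.
Correct: flip bit 12 of r = 011000111011111 to get c = 011000111010111.


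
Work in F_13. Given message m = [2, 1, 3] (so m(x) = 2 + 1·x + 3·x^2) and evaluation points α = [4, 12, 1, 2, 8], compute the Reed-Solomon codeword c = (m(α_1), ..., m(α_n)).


c = [2, 4, 6, 3, 7]

Message polynomial: m(x) = 2 + 1·x + 3·x^2 (mod 13).
For each evaluation point α_i, compute m(α_i) mod 13:
  α_1 = 4: Horner steps 3 → 0 → 2, so m(4) = 2.
  α_2 = 12: Horner steps 3 → 11 → 4, so m(12) = 4.
  α_3 = 1: Horner steps 3 → 4 → 6, so m(1) = 6.
  α_4 = 2: Horner steps 3 → 7 → 3, so m(2) = 3.
  α_5 = 8: Horner steps 3 → 12 → 7, so m(8) = 7.
Codeword c = [2, 4, 6, 3, 7] ∈ F_13^5.


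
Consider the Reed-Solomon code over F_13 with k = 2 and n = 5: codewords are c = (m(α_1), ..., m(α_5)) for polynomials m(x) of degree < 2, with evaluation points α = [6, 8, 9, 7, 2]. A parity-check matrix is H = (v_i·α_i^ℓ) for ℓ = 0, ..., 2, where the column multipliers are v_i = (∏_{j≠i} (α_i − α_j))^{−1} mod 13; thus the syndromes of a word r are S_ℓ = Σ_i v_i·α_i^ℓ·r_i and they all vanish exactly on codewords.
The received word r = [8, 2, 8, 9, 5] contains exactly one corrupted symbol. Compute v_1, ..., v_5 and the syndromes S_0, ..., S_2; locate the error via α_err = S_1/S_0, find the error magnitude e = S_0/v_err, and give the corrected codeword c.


S = (9, 2, 12), error at position 1, error magnitude e = 5, c = [3, 2, 8, 9, 5].

Step 1: column multipliers v_i = (∏_{j≠i}(α_i − α_j))^{−1} mod 13.
  i = 1 (α = 6): (6−8)(6−9)(6−7)(6−2) = (−2)·(−3)·(−1)·4 = −24 ≡ 2, so v_1 = 2^{−1} = 7 (mod 13).
  i = 2 (α = 8): (8−6)(8−9)(8−7)(8−2) = 2·(−1)·1·6 = −12 ≡ 1, so v_2 = 1^{−1} = 1 (mod 13).
  i = 3 (α = 9): (9−6)(9−8)(9−7)(9−2) = 3·1·2·7 = 42 ≡ 3, so v_3 = 3^{−1} = 9 (mod 13).
  i = 4 (α = 7): (7−6)(7−8)(7−9)(7−2) = 1·(−1)·(−2)·5 = 10 ≡ 10, so v_4 = 10^{−1} = 4 (mod 13).
  i = 5 (α = 2): (2−6)(2−8)(2−9)(2−7) = (−4)·(−6)·(−7)·(−5) = 840 ≡ 8, so v_5 = 8^{−1} = 5 (mod 13).
  v = [7, 1, 9, 4, 5].
Step 2: syndromes of r = [8, 2, 8, 9, 5] (all sums mod 13).
  S_0 = Σ v_i r_i = 7·8 + 1·2 + 9·8 + 4·9 + 5·5 = 191 ≡ 9.
  S_1 = Σ v_i α_i r_i = 7·6·8 + 1·8·2 + 9·9·8 + 4·7·9 + 5·2·5 = 1302 ≡ 2.
  α_i^2 mod 13 = [10, 12, 3, 10, 4].
  S_2 = Σ v_i α_i^2 r_i = 7·10·8 + 1·12·2 + 9·3·8 + 4·10·9 + 5·4·5 = 1260 ≡ 12.
  S = (9, 2, 12) ≠ 0, so r is not a codeword (an error is present).
Step 3: locate the error. For a single error e at position i, S_ℓ = v_i·e·α_i^ℓ, so α_err = S_1/S_0.
  S_0^{−1} = 9^{−1} = 3 (mod 13), so α_err = 2·3 = 6 ≡ 6 = α_1. Error position i = 1.
  Consistency check: S_2/S_1 = 12·7 = 84 ≡ 6 = α_err ✓ (single-error assumption holds).
Step 4: error magnitude e = S_0/v_1 = S_0·∏_{j≠1}(α_1 − α_j) = 9·2 = 18 ≡ 5 (mod 13).
Step 5: correct position 1: c_1 = r_1 − e = 8 − 5 ≡ 3 (mod 13). Hence c = [3, 2, 8, 9, 5].
  Check: interpolating c through the α_i gives m(x) = 6 + 6·x (degree < 2) with m(α_i) = c_i for every i, so c is indeed a codeword.


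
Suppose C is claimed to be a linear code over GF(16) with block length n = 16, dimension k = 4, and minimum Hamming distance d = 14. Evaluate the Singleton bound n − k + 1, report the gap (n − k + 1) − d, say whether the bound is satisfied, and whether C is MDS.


Singleton RHS = n − k + 1 = 13, slack = -1, bound violated (no such code; not MDS).

Singleton bound: d ≤ n − k + 1.
Here n = 16, k = 4, so n − k + 1 = 13.
Given d = 14, check d ≤ 13: NO.
Slack = (n − k + 1) − d = -1.
The slack is negative: d = 14 exceeds n − k + 1 = 13 by 1, so the Singleton bound is violated and no linear [16, 4, 14]_16 code can exist. In particular it is not MDS (MDS requires d = n − k + 1 exactly).
Description: the claimed parameters are [16, 4, 14]_16; such a code would be impossible (violates the Singleton bound).


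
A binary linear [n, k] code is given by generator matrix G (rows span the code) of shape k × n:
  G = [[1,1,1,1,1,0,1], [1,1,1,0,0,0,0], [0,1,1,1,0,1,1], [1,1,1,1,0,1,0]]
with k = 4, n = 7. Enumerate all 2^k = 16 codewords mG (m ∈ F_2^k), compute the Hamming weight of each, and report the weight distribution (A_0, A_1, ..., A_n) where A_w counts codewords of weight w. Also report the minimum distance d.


Weight distribution: A_0 = 1, A_2 = 2, A_3 = 6, A_4 = 3, A_5 = 2, A_6 = 2. Minimum distance d = 2.

Enumerate all 2^4 = 16 messages m ∈ F_2^4.
For each, compute codeword c = mG in F_2^7, then tally its weight.
  m = 0000 → c = 0000000, weight = 0.
  m = 1000 → c = 1111101, weight = 6.
  m = 0100 → c = 1110000, weight = 3.
  m = 1100 → c = 0001101, weight = 3.
  m = 0010 → c = 0111011, weight = 5.
  m = 1010 → c = 1000110, weight = 3.
  m = 0110 → c = 1001011, weight = 4.
  m = 1110 → c = 0110110, weight = 4.
  m = 0001 → c = 1111010, weight = 5.
  m = 1001 → c = 0000111, weight = 3.
  m = 0101 → c = 0001010, weight = 2.
  m = 1101 → c = 1110111, weight = 6.
  m = 0011 → c = 1000001, weight = 2.
  m = 1011 → c = 0111100, weight = 4.
  m = 0111 → c = 0110001, weight = 3.
  m = 1111 → c = 1001100, weight = 3.
Tally weights:
  weight 0: 1 codewords.
  weight 2: 2 codewords.
  weight 3: 6 codewords.
  weight 4: 3 codewords.
  weight 5: 2 codewords.
  weight 6: 2 codewords.
Minimum distance d = smallest w > 0 with A_w > 0 = 2.
Sanity: Σ A_w = 16 = 2^4 = 16 ✓.


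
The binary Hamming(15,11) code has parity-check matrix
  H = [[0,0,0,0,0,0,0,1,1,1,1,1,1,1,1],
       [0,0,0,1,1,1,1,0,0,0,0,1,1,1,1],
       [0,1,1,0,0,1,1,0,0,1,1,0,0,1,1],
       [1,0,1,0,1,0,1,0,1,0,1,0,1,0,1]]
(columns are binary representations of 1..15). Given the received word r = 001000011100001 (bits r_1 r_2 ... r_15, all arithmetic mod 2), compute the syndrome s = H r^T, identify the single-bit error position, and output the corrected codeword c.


s = (0, 1, 1, 1)^T, error position = 7, corrected codeword c = 001000111100001

Compute s = H r^T mod 2 one row at a time:
  s_1 = 1 + 1 + 1 + 0 + 0 + 0 + 0 + 1 = 4 ≡ 0 (mod 2).
  s_2 = 0 + 0 + 0 + 0 + 0 + 0 + 0 + 1 = 1 ≡ 1 (mod 2).
  s_3 = 0 + 1 + 0 + 0 + 1 + 0 + 0 + 1 = 3 ≡ 1 (mod 2).
  s_4 = 0 + 1 + 0 + 0 + 1 + 0 + 0 + 1 = 3 ≡ 1 (mod 2).
s = (0, 1, 1, 1)^T — this equals column 7 of H (binary 0111), so error is at position 7.
Correct: flip bit 7 of r = 001000011100001 to get c = 001000111100001.


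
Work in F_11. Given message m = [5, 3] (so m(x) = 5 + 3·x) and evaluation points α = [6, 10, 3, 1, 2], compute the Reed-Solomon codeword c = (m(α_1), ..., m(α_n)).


c = [1, 2, 3, 8, 0]

Message polynomial: m(x) = 5 + 3·x (mod 11).
For each evaluation point α_i, compute m(α_i) mod 11:
  α_1 = 6: Horner steps 3 → 1, so m(6) = 1.
  α_2 = 10: Horner steps 3 → 2, so m(10) = 2.
  α_3 = 3: Horner steps 3 → 3, so m(3) = 3.
  α_4 = 1: Horner steps 3 → 8, so m(1) = 8.
  α_5 = 2: Horner steps 3 → 0, so m(2) = 0.
Codeword c = [1, 2, 3, 8, 0] ∈ F_11^5.


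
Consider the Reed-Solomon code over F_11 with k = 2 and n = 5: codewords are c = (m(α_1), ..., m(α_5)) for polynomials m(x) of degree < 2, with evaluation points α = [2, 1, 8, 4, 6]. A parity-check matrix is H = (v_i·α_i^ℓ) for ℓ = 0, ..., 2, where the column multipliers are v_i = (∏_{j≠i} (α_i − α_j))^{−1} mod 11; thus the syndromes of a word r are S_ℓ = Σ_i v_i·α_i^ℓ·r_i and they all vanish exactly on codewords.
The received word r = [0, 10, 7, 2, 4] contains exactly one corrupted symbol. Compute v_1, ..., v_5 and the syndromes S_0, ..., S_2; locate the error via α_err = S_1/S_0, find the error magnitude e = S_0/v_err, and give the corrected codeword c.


S = (2, 5, 7), error at position 3, error magnitude e = 1, c = [0, 10, 6, 2, 4].

Step 1: column multipliers v_i = (∏_{j≠i}(α_i − α_j))^{−1} mod 11.
  i = 1 (α = 2): (2−1)(2−8)(2−4)(2−6) = 1·(−6)·(−2)·(−4) = −48 ≡ 7, so v_1 = 7^{−1} = 8 (mod 11).
  i = 2 (α = 1): (1−2)(1−8)(1−4)(1−6) = (−1)·(−7)·(−3)·(−5) = 105 ≡ 6, so v_2 = 6^{−1} = 2 (mod 11).
  i = 3 (α = 8): (8−2)(8−1)(8−4)(8−6) = 6·7·4·2 = 336 ≡ 6, so v_3 = 6^{−1} = 2 (mod 11).
  i = 4 (α = 4): (4−2)(4−1)(4−8)(4−6) = 2·3·(−4)·(−2) = 48 ≡ 4, so v_4 = 4^{−1} = 3 (mod 11).
  i = 5 (α = 6): (6−2)(6−1)(6−8)(6−4) = 4·5·(−2)·2 = −80 ≡ 8, so v_5 = 8^{−1} = 7 (mod 11).
  v = [8, 2, 2, 3, 7].
Step 2: syndromes of r = [0, 10, 7, 2, 4] (all sums mod 11).
  S_0 = Σ v_i r_i = 8·0 + 2·10 + 2·7 + 3·2 + 7·4 = 68 ≡ 2.
  S_1 = Σ v_i α_i r_i = 8·2·0 + 2·1·10 + 2·8·7 + 3·4·2 + 7·6·4 = 324 ≡ 5.
  α_i^2 mod 11 = [4, 1, 9, 5, 3].
  S_2 = Σ v_i α_i^2 r_i = 8·4·0 + 2·1·10 + 2·9·7 + 3·5·2 + 7·3·4 = 260 ≡ 7.
  S = (2, 5, 7) ≠ 0, so r is not a codeword (an error is present).
Step 3: locate the error. For a single error e at position i, S_ℓ = v_i·e·α_i^ℓ, so α_err = S_1/S_0.
  S_0^{−1} = 2^{−1} = 6 (mod 11), so α_err = 5·6 = 30 ≡ 8 = α_3. Error position i = 3.
  Consistency check: S_2/S_1 = 7·9 = 63 ≡ 8 = α_err ✓ (single-error assumption holds).
Step 4: error magnitude e = S_0/v_3 = S_0·∏_{j≠3}(α_3 − α_j) = 2·6 = 12 ≡ 1 (mod 11).
Step 5: correct position 3: c_3 = r_3 − e = 7 − 1 ≡ 6 (mod 11). Hence c = [0, 10, 6, 2, 4].
  Check: interpolating c through the α_i gives m(x) = 9 + 1·x (degree < 2) with m(α_i) = c_i for every i, so c is indeed a codeword.


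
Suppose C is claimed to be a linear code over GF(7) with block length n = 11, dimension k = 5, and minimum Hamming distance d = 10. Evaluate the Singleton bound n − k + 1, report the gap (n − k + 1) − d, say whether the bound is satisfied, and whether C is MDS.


Singleton RHS = n − k + 1 = 7, slack = -3, bound violated (no such code; not MDS).

Singleton bound: d ≤ n − k + 1.
Here n = 11, k = 5, so n − k + 1 = 7.
Given d = 10, check d ≤ 7: NO.
Slack = (n − k + 1) − d = -3.
The slack is negative: d = 10 exceeds n − k + 1 = 7 by 3, so the Singleton bound is violated and no linear [11, 5, 10]_7 code can exist. In particular it is not MDS (MDS requires d = n − k + 1 exactly).
Description: the claimed parameters are [11, 5, 10]_7; such a code would be impossible (violates the Singleton bound).


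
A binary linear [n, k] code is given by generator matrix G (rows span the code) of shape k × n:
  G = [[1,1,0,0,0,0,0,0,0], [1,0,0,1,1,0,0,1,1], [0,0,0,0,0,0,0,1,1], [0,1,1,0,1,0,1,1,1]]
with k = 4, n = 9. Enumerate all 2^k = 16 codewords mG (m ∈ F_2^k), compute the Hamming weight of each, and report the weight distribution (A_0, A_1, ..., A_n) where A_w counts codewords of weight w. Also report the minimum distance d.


Weight distribution: A_0 = 1, A_2 = 2, A_3 = 3, A_4 = 3, A_5 = 4, A_6 = 2, A_7 = 1. Minimum distance d = 2.

Enumerate all 2^4 = 16 messages m ∈ F_2^4.
For each, compute codeword c = mG in F_2^9, then tally its weight.
  m = 0000 → c = 000000000, weight = 0.
  m = 1000 → c = 110000000, weight = 2.
  m = 0100 → c = 100110011, weight = 5.
  m = 1100 → c = 010110011, weight = 5.
  m = 0010 → c = 000000011, weight = 2.
  m = 1010 → c = 110000011, weight = 4.
  m = 0110 → c = 100110000, weight = 3.
  m = 1110 → c = 010110000, weight = 3.
  m = 0001 → c = 011010111, weight = 6.
  m = 1001 → c = 101010111, weight = 6.
  m = 0101 → c = 111100100, weight = 5.
  m = 1101 → c = 001100100, weight = 3.
  m = 0011 → c = 011010100, weight = 4.
  m = 1011 → c = 101010100, weight = 4.
  m = 0111 → c = 111100111, weight = 7.
  m = 1111 → c = 001100111, weight = 5.
Tally weights:
  weight 0: 1 codewords.
  weight 2: 2 codewords.
  weight 3: 3 codewords.
  weight 4: 3 codewords.
  weight 5: 4 codewords.
  weight 6: 2 codewords.
  weight 7: 1 codewords.
Minimum distance d = smallest w > 0 with A_w > 0 = 2.
Sanity: Σ A_w = 16 = 2^4 = 16 ✓.


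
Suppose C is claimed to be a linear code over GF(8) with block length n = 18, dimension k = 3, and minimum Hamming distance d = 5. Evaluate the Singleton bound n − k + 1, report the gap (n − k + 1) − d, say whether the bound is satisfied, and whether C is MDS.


Singleton RHS = n − k + 1 = 16, slack = 11, bound satisfied, not MDS.

Singleton bound: d ≤ n − k + 1.
Here n = 18, k = 3, so n − k + 1 = 16.
Given d = 5, check d ≤ 16: YES.
Slack = (n − k + 1) − d = 11.
The code is NOT MDS (slack = 11 > 0).
Description: the claimed parameters are [18, 3, 5]_8; such a code would be non-MDS.


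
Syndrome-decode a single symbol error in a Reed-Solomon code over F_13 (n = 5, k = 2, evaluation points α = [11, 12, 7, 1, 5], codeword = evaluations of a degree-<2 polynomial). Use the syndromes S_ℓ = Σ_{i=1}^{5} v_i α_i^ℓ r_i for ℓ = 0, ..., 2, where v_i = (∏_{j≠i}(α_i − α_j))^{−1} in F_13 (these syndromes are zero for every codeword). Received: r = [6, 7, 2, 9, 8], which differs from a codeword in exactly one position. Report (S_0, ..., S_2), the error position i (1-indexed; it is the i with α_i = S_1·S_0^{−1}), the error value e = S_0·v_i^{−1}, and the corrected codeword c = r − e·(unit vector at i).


S = (4, 7, 9), error at position 5, error magnitude e = 8, c = [6, 7, 2, 9, 0].

Step 1: column multipliers v_i = (∏_{j≠i}(α_i − α_j))^{−1} mod 13.
  i = 1 (α = 11): (11−12)(11−7)(11−1)(11−5) = (−1)·4·10·6 = −240 ≡ 7, so v_1 = 7^{−1} = 2 (mod 13).
  i = 2 (α = 12): (12−11)(12−7)(12−1)(12−5) = 1·5·11·7 = 385 ≡ 8, so v_2 = 8^{−1} = 5 (mod 13).
  i = 3 (α = 7): (7−11)(7−12)(7−1)(7−5) = (−4)·(−5)·6·2 = 240 ≡ 6, so v_3 = 6^{−1} = 11 (mod 13).
  i = 4 (α = 1): (1−11)(1−12)(1−7)(1−5) = (−10)·(−11)·(−6)·(−4) = 2640 ≡ 1, so v_4 = 1^{−1} = 1 (mod 13).
  i = 5 (α = 5): (5−11)(5−12)(5−7)(5−1) = (−6)·(−7)·(−2)·4 = −336 ≡ 2, so v_5 = 2^{−1} = 7 (mod 13).
  v = [2, 5, 11, 1, 7].
Step 2: syndromes of r = [6, 7, 2, 9, 8] (all sums mod 13).
  S_0 = Σ v_i r_i = 2·6 + 5·7 + 11·2 + 1·9 + 7·8 = 134 ≡ 4.
  S_1 = Σ v_i α_i r_i = 2·11·6 + 5·12·7 + 11·7·2 + 1·1·9 + 7·5·8 = 995 ≡ 7.
  α_i^2 mod 13 = [4, 1, 10, 1, 12].
  S_2 = Σ v_i α_i^2 r_i = 2·4·6 + 5·1·7 + 11·10·2 + 1·1·9 + 7·12·8 = 984 ≡ 9.
  S = (4, 7, 9) ≠ 0, so r is not a codeword (an error is present).
Step 3: locate the error. For a single error e at position i, S_ℓ = v_i·e·α_i^ℓ, so α_err = S_1/S_0.
  S_0^{−1} = 4^{−1} = 10 (mod 13), so α_err = 7·10 = 70 ≡ 5 = α_5. Error position i = 5.
  Consistency check: S_2/S_1 = 9·2 = 18 ≡ 5 = α_err ✓ (single-error assumption holds).
Step 4: error magnitude e = S_0/v_5 = S_0·∏_{j≠5}(α_5 − α_j) = 4·2 = 8 ≡ 8 (mod 13).
Step 5: correct position 5: c_5 = r_5 − e = 8 − 8 ≡ 0 (mod 13). Hence c = [6, 7, 2, 9, 0].
  Check: interpolating c through the α_i gives m(x) = 8 + 1·x (degree < 2) with m(α_i) = c_i for every i, so c is indeed a codeword.


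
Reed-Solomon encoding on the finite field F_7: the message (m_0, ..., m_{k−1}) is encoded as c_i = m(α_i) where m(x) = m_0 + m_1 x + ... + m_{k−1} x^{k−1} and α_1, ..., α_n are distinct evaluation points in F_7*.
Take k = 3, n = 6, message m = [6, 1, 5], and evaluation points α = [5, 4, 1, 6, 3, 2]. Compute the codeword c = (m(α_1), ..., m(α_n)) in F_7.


c = [3, 6, 5, 3, 5, 0]

Message polynomial: m(x) = 6 + 1·x + 5·x^2 (mod 7).
For each evaluation point α_i, compute m(α_i) mod 7:
  α_1 = 5: Horner steps 5 → 5 → 3, so m(5) = 3.
  α_2 = 4: Horner steps 5 → 0 → 6, so m(4) = 6.
  α_3 = 1: Horner steps 5 → 6 → 5, so m(1) = 5.
  α_4 = 6: Horner steps 5 → 3 → 3, so m(6) = 3.
  α_5 = 3: Horner steps 5 → 2 → 5, so m(3) = 5.
  α_6 = 2: Horner steps 5 → 4 → 0, so m(2) = 0.
Codeword c = [3, 6, 5, 3, 5, 0] ∈ F_7^6.


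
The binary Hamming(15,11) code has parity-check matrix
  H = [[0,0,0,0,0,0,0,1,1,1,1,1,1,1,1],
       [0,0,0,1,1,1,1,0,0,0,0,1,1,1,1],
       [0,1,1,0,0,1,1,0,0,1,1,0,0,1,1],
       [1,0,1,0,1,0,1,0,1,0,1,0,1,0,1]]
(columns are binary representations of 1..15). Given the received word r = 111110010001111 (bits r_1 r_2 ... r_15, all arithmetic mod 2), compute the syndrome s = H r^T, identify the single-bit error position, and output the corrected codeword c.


s = (1, 0, 0, 1)^T, error position = 9, corrected codeword c = 111110011001111

Compute s = H r^T mod 2 one row at a time:
  s_1 = 1 + 0 + 0 + 0 + 1 + 1 + 1 + 1 = 5 ≡ 1 (mod 2).
  s_2 = 1 + 1 + 0 + 0 + 1 + 1 + 1 + 1 = 6 ≡ 0 (mod 2).
  s_3 = 1 + 1 + 0 + 0 + 0 + 0 + 1 + 1 = 4 ≡ 0 (mod 2).
  s_4 = 1 + 1 + 1 + 0 + 0 + 0 + 1 + 1 = 5 ≡ 1 (mod 2).
s = (1, 0, 0, 1)^T — this equals column 9 of H (binary 1001), so error is at position 9.
Correct: flip bit 9 of r = 111110010001111 to get c = 111110011001111.


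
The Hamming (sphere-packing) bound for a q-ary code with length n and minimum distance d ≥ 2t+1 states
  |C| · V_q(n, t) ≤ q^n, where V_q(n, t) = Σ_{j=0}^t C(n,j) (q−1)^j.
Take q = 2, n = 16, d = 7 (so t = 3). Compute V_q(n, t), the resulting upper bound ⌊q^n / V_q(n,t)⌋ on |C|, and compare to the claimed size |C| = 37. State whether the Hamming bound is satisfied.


V_q(n, t) = 697, q^n = 65536, Hamming bound = 94, |C| = 37 ≤ bound (satisfied).

Step 1: Compute V_q(n, t) = Σ_{j=0}^3 C(n, j) (q−1)^j.
  j = 0: C(16,0)·(1)^0 = 1·1 = 1.
  j = 1: C(16,1)·(1)^1 = 16·1 = 16.
  j = 2: C(16,2)·(1)^2 = 120·1 = 120.
  j = 3: C(16,3)·(1)^3 = 560·1 = 560.
  V_q(n, t) = 1 + 16 + 120 + 560 = 697.
Step 2: q^n = 2^16 = 65536.
Step 3: Hamming bound ⌊q^n / V_q(n,t)⌋ = ⌊65536/697⌋ = 94.
Step 4: Compare |C| = 37 to 94: satisfied.
The claimed |C| lies below the Hamming bound.


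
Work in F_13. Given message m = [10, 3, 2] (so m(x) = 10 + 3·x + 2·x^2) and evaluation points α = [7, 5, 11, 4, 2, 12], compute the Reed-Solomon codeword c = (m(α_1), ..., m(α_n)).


c = [12, 10, 12, 2, 11, 9]

Message polynomial: m(x) = 10 + 3·x + 2·x^2 (mod 13).
For each evaluation point α_i, compute m(α_i) mod 13:
  α_1 = 7: Horner steps 2 → 4 → 12, so m(7) = 12.
  α_2 = 5: Horner steps 2 → 0 → 10, so m(5) = 10.
  α_3 = 11: Horner steps 2 → 12 → 12, so m(11) = 12.
  α_4 = 4: Horner steps 2 → 11 → 2, so m(4) = 2.
  α_5 = 2: Horner steps 2 → 7 → 11, so m(2) = 11.
  α_6 = 12: Horner steps 2 → 1 → 9, so m(12) = 9.
Codeword c = [12, 10, 12, 2, 11, 9] ∈ F_13^6.


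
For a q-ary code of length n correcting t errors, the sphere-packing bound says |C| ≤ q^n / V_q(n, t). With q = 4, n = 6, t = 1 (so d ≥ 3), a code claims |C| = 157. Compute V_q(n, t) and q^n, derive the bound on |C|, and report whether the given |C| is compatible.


V_q(n, t) = 19, q^n = 4096, Hamming bound = 215, |C| = 157 ≤ bound (satisfied).

Step 1: Compute V_q(n, t) = Σ_{j=0}^1 C(n, j) (q−1)^j.
  j = 0: C(6,0)·(3)^0 = 1·1 = 1.
  j = 1: C(6,1)·(3)^1 = 6·3 = 18.
  V_q(n, t) = 1 + 18 = 19.
Step 2: q^n = 4^6 = 4096.
Step 3: Hamming bound ⌊q^n / V_q(n,t)⌋ = ⌊4096/19⌋ = 215.
Step 4: Compare |C| = 157 to 215: satisfied.
The claimed |C| lies below the Hamming bound.
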